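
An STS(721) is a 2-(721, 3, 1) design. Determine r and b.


An STS(v) is a 2-(v, 3, 1) BIBD: block size k = 3, λ = 1.
Replication: r(k − 1) = λ(v − 1) ⇒ r·2 = 721 − 1 = 720 ⇒ r = 360.
Block count: bk = vr ⇒ b·3 = 721·360 = 259560 ⇒ b = 86520.

r = 360, b = 86520.


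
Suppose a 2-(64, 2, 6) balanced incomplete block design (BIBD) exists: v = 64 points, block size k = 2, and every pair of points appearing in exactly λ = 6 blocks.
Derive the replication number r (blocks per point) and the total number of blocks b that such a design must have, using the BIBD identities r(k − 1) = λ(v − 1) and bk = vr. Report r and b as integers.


Any 2-(v, k, λ) BIBD satisfies two necessary conditions:
  (i)  Each point sits in r blocks, and counting incidences through any fixed point gives r(k − 1) = λ(v − 1), so r = λ(v − 1)/(k − 1).
  (ii) Total incidences bk = vr, so b = vr/k.
Step 1: r = λ(v − 1)/(k − 1) = 6·(64 − 1)/(2 − 1) = 6·63/1 = 378/1 = 378.
Step 2: b = vr/k = 64·378/2 = 24192/2 = 12096.
Check integrality: r = 378 ∈ Z ✓, b = 12096 ∈ Z ✓.
(These identities are necessary conditions: they determine r and b for any design with these parameters, but do not by themselves prove that one exists.)

r = 378, b = 12096.


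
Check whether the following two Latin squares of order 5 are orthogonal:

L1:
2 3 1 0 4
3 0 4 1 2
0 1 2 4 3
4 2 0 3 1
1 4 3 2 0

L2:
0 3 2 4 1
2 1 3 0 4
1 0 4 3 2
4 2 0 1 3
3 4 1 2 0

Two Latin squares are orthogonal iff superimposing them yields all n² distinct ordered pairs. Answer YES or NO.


Form the n² = 25 superimposed pairs (L1[i][j], L2[i][j]), row by row (rows and columns indexed from 0):
row 0: (2,0) (3,3) (1,2) (0,4) (4,1)
row 1: (3,2) (0,1) (4,3) (1,0) (2,4)
row 2: (0,1) (1,0) (2,4) (4,3) (3,2)
row 3: (4,4) (2,2) (0,0) (3,1) (1,3)
row 4: (1,3) (4,4) (3,1) (2,2) (0,0)
Orthogonality requires all 25 pairs distinct.
But the pair (0,1) repeats: cell (1,1) has L1 = 0, L2 = 1, and cell (2,0) has L1 = 0, L2 = 1.
A repeated pair means some other pair never occurs (only 15 distinct pairs out of 25), so the squares are not orthogonal.
Conclusion: NO.

NO


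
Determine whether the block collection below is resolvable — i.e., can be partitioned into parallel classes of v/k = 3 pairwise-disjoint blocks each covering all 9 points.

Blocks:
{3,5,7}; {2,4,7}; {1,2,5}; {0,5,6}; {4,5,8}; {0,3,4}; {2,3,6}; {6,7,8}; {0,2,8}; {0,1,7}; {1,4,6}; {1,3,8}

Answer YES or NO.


v = 9, block size k = 3, number of blocks = 12.
For resolvability, blocks must partition into parallel classes of size v/k = 3.
Total blocks must therefore be a multiple of 3: 12 = 3·4 + 0 ⇒ divisible ✓.
Greedy packing gives 4 candidate class(es). Each should be a full parallel class (size 3, covers all 9 points).
  Class 1 (3 blocks): {3,5,7}; {0,2,8}; {1,4,6}. Points covered: [0, 1, 2, 3, 4, 5, 6, 7, 8].
  Class 2 (3 blocks): {2,4,7}; {0,5,6}; {1,3,8}. Points covered: [0, 1, 2, 3, 4, 5, 6, 7, 8].
  Class 3 (3 blocks): {1,2,5}; {0,3,4}; {6,7,8}. Points covered: [0, 1, 2, 3, 4, 5, 6, 7, 8].
  Class 4 (3 blocks): {4,5,8}; {2,3,6}; {0,1,7}. Points covered: [0, 1, 2, 3, 4, 5, 6, 7, 8].
All classes full (size 3)? YES. All classes cover every point? YES.
Resolvable? YES.

YES


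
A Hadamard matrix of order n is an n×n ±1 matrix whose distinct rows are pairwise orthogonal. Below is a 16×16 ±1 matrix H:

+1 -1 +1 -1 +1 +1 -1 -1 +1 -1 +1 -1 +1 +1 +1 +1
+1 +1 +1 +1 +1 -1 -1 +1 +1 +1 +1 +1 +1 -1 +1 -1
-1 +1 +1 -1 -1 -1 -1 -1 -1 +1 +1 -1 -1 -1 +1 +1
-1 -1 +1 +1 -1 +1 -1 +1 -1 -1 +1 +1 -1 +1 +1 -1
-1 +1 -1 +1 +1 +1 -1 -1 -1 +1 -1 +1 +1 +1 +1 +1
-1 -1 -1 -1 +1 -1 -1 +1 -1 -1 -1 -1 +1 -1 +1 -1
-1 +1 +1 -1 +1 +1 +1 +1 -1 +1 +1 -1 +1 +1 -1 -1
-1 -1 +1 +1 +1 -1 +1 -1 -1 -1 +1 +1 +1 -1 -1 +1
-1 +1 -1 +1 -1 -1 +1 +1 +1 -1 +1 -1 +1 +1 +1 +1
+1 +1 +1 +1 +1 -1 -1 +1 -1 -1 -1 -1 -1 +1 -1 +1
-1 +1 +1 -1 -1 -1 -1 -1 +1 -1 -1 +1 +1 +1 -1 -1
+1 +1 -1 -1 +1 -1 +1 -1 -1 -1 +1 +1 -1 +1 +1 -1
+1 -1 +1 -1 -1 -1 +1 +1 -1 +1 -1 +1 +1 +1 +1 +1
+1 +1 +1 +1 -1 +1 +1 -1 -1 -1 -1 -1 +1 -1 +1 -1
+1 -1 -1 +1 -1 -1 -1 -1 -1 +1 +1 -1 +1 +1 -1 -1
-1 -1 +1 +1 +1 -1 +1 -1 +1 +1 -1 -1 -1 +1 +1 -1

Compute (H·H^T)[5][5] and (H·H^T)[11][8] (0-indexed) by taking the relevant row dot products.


Row 5 of H: [-1, -1, -1, -1, 1, -1, -1, 1, -1, -1, -1, -1, 1, -1, 1, -1].
Row 8 of H: [-1, 1, -1, 1, -1, -1, 1, 1, 1, -1, 1, -1, 1, 1, 1, 1].
Row 11 of H: [1, 1, -1, -1, 1, -1, 1, -1, -1, -1, 1, 1, -1, 1, 1, -1].
(H·H^T)[5][5] = Σ_j H[5][j]·H[5][j] = (-1)² + (-1)² + (-1)² + (-1)² + (1)² + (-1)² + (-1)² + (1)² + (-1)² + (-1)² + (-1)² + (-1)² + (1)² + (-1)² + (1)² + (-1)² = 1 + 1 + 1 + 1 + 1 + 1 + 1 + 1 + 1 + 1 + 1 + 1 + 1 + 1 + 1 + 1 = 16.
(H·H^T)[11][8] = Σ_j H[11][j]·H[8][j] = (1)·(-1) + (1)·(1) + (-1)·(-1) + (-1)·(1) + (1)·(-1) + (-1)·(-1) + (1)·(1) + (-1)·(1) + (-1)·(1) + (-1)·(-1) + (1)·(1) + (1)·(-1) + (-1)·(1) + (1)·(1) + (1)·(1) + (-1)·(1) = -1 + 1 + 1 + -1 + -1 + 1 + 1 + -1 + -1 + 1 + 1 + -1 + -1 + 1 + 1 + -1 = 0.
So rows 11 and 8 are orthogonal; the diagonal entry equals n = 16.

(5,5) entry = 16; (11,8) entry = 0.


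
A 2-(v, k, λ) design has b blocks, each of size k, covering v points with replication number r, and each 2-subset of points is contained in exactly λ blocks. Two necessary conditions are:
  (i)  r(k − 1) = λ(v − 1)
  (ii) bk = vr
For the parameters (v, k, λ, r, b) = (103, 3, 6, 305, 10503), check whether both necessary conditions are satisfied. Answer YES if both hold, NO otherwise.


Condition (i): r(k − 1) = 305·2 = 610; λ(v − 1) = 6·102 = 612. Match? NO.
Condition (ii): bk = 10503·3 = 31509; vr = 103·305 = 31415. Match? NO.
Both conditions hold? NO.

NO


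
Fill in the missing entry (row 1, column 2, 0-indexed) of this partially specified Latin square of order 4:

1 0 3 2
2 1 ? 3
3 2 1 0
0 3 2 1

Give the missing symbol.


Row 1 contains symbols [1, 2, 3] — missing [0].
Column 2 contains symbols [1, 2, 3] — missing [0].
The missing symbol must appear in both missing sets; intersection = [0].
Therefore the hidden value is 0.

Missing value = 0.


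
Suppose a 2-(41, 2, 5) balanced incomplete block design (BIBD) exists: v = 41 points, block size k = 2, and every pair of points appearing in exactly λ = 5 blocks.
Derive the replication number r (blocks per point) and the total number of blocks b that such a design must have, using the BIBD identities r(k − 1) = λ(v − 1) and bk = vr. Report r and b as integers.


Any 2-(v, k, λ) BIBD satisfies two necessary conditions:
  (i)  Each point sits in r blocks, and counting incidences through any fixed point gives r(k − 1) = λ(v − 1), so r = λ(v − 1)/(k − 1).
  (ii) Total incidences bk = vr, so b = vr/k.
Step 1: r = λ(v − 1)/(k − 1) = 5·(41 − 1)/(2 − 1) = 5·40/1 = 200/1 = 200.
Step 2: b = vr/k = 41·200/2 = 8200/2 = 4100.
Check integrality: r = 200 ∈ Z ✓, b = 4100 ∈ Z ✓.
(These identities are necessary conditions: they determine r and b for any design with these parameters, but do not by themselves prove that one exists.)

r = 200, b = 4100.


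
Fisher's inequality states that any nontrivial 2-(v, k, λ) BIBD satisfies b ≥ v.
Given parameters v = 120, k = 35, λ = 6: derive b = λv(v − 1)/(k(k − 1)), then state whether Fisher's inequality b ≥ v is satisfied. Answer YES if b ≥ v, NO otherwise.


r = λ(v − 1)/(k − 1) = 6·119/34 = 21.
b = vr/k = 120·21/35 = 72.
Fisher's inequality: b ≥ v ⇔ 72 ≥ 120? NO.

NO


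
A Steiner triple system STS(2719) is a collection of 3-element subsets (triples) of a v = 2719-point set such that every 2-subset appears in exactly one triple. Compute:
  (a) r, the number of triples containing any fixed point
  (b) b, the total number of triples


An STS(v) is a 2-(v, 3, 1) BIBD: block size k = 3, λ = 1.
Replication: r(k − 1) = λ(v − 1) ⇒ r·2 = 2719 − 1 = 2718 ⇒ r = 1359.
Block count: b = v(v − 1)/6 = 2719·2718/6 = 7390242/6 = 1231707.

r = 1359, b = 1231707.


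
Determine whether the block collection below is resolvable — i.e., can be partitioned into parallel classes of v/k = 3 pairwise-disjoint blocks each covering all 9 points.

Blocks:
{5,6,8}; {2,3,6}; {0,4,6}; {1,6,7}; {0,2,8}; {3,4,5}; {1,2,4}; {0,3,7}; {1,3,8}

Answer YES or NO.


v = 9, block size k = 3, number of blocks = 9.
For resolvability, blocks must partition into parallel classes of size v/k = 3.
Total blocks must therefore be a multiple of 3: 9 = 3·3 + 0 ⇒ divisible ✓.
Consider block {2,3,6}. It intersects every other block in the collection, so no parallel class of size 3 can contain it.
Since every block must belong to some parallel class in a resolution, the collection cannot be partitioned into parallel classes.
Resolvable? NO.

NO


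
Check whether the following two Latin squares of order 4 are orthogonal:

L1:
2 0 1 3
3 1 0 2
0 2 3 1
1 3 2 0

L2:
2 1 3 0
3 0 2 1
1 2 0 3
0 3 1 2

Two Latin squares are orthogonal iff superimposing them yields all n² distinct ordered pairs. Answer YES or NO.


Form the n² = 16 superimposed pairs (L1[i][j], L2[i][j]), row by row (rows and columns indexed from 0):
row 0: (2,2) (0,1) (1,3) (3,0)
row 1: (3,3) (1,0) (0,2) (2,1)
row 2: (0,1) (2,2) (3,0) (1,3)
row 3: (1,0) (3,3) (2,1) (0,2)
Orthogonality requires all 16 pairs distinct.
But the pair (0,1) repeats: cell (0,1) has L1 = 0, L2 = 1, and cell (2,0) has L1 = 0, L2 = 1.
A repeated pair means some other pair never occurs (only 8 distinct pairs out of 16), so the squares are not orthogonal.
Conclusion: NO.

NO


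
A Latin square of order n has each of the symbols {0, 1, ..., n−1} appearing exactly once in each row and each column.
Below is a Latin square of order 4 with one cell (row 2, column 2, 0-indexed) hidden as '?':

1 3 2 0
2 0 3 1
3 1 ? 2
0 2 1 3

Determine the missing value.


Row 2 contains symbols [1, 2, 3] — missing [0].
Column 2 contains symbols [1, 2, 3] — missing [0].
The missing symbol must appear in both missing sets; intersection = [0].
Therefore the hidden value is 0.

Missing value = 0.


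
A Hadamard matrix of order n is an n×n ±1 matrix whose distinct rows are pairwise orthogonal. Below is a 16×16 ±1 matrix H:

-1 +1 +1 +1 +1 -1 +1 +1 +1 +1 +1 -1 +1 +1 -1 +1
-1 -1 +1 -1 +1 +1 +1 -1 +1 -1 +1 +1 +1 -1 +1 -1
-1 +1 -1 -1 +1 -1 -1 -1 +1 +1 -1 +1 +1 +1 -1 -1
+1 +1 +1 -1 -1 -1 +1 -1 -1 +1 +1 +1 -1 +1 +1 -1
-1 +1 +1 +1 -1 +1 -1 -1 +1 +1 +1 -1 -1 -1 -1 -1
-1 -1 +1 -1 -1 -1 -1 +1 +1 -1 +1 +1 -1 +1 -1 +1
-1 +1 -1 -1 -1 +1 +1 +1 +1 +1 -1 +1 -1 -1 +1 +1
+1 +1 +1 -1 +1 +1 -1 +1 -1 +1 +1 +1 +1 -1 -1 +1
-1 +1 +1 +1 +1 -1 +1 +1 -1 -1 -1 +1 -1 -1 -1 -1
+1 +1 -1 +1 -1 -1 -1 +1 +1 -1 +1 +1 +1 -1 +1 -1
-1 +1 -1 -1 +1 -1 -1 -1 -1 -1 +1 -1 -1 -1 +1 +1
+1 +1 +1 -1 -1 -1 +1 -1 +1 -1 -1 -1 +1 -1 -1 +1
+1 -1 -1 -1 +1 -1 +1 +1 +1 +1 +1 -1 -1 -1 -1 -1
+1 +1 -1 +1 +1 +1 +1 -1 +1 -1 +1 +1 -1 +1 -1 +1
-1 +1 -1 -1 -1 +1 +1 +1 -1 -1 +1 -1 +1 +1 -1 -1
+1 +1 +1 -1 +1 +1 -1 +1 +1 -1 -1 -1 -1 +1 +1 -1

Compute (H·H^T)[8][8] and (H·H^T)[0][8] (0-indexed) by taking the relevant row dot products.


Row 0 of H: [-1, 1, 1, 1, 1, -1, 1, 1, 1, 1, 1, -1, 1, 1, -1, 1].
Row 8 of H: [-1, 1, 1, 1, 1, -1, 1, 1, -1, -1, -1, 1, -1, -1, -1, -1].
(H·H^T)[8][8] = Σ_j H[8][j]·H[8][j] = (-1)² + (1)² + (1)² + (1)² + (1)² + (-1)² + (1)² + (1)² + (-1)² + (-1)² + (-1)² + (1)² + (-1)² + (-1)² + (-1)² + (-1)² = 1 + 1 + 1 + 1 + 1 + 1 + 1 + 1 + 1 + 1 + 1 + 1 + 1 + 1 + 1 + 1 = 16.
(H·H^T)[0][8] = Σ_j H[0][j]·H[8][j] = (-1)·(-1) + (1)·(1) + (1)·(1) + (1)·(1) + (1)·(1) + (-1)·(-1) + (1)·(1) + (1)·(1) + (1)·(-1) + (1)·(-1) + (1)·(-1) + (-1)·(1) + (1)·(-1) + (1)·(-1) + (-1)·(-1) + (1)·(-1) = 1 + 1 + 1 + 1 + 1 + 1 + 1 + 1 + -1 + -1 + -1 + -1 + -1 + -1 + 1 + -1 = 2.
Rows 0 and 8 are not orthogonal (dot product = 2 ≠ 0), so H is not a Hadamard matrix.

(8,8) entry = 16; (0,8) entry = 2.


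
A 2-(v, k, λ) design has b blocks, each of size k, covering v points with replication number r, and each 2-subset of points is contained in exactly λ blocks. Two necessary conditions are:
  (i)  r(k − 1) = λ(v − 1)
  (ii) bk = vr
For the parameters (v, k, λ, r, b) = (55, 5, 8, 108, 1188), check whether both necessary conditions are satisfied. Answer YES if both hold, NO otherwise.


Condition (i): r(k − 1) = 108·4 = 432; λ(v − 1) = 8·54 = 432. Match? YES.
Condition (ii): bk = 1188·5 = 5940; vr = 55·108 = 5940. Match? YES.
Both conditions hold? YES.

YES


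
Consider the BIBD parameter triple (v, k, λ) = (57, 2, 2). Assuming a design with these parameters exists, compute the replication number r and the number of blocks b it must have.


Any 2-(v, k, λ) BIBD satisfies two necessary conditions:
  (i)  Each point sits in r blocks, and counting incidences through any fixed point gives r(k − 1) = λ(v − 1), so r = λ(v − 1)/(k − 1).
  (ii) Total incidences bk = vr, so b = vr/k.
Step 1: r = λ(v − 1)/(k − 1) = 2·(57 − 1)/(2 − 1) = 2·56/1 = 112/1 = 112.
Step 2: b = vr/k = 57·112/2 = 6384/2 = 3192.
Check integrality: r = 112 ∈ Z ✓, b = 3192 ∈ Z ✓.
(These identities are necessary conditions: they determine r and b for any design with these parameters, but do not by themselves prove that one exists.)

r = 112, b = 3192.


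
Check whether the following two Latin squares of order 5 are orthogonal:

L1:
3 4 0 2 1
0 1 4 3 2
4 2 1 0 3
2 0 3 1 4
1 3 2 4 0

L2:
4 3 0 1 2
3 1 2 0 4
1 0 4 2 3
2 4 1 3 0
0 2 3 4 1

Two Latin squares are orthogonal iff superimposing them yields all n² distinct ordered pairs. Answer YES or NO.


Form the n² = 25 superimposed pairs (L1[i][j], L2[i][j]), row by row (rows and columns indexed from 0):
row 0: (3,4) (4,3) (0,0) (2,1) (1,2)
row 1: (0,3) (1,1) (4,2) (3,0) (2,4)
row 2: (4,1) (2,0) (1,4) (0,2) (3,3)
row 3: (2,2) (0,4) (3,1) (1,3) (4,0)
row 4: (1,0) (3,2) (2,3) (4,4) (0,1)
Orthogonality requires all 25 pairs distinct.
Check by first coordinate: for each symbol s of L1, list the L2 entries in the n cells where L1 = s; they must all differ.
  L1 = 0: L2 entries (in reading order) 0, 3, 2, 4, 1 — all 5 distinct ✓
  L1 = 1: L2 entries (in reading order) 2, 1, 4, 3, 0 — all 5 distinct ✓
  L1 = 2: L2 entries (in reading order) 1, 4, 0, 2, 3 — all 5 distinct ✓
  L1 = 3: L2 entries (in reading order) 4, 0, 3, 1, 2 — all 5 distinct ✓
  L1 = 4: L2 entries (in reading order) 3, 2, 1, 0, 4 — all 5 distinct ✓
Every symbol of L1 meets every symbol of L2 exactly once, so all 25 pairs are distinct (25 of 25).
Conclusion: YES.

YES


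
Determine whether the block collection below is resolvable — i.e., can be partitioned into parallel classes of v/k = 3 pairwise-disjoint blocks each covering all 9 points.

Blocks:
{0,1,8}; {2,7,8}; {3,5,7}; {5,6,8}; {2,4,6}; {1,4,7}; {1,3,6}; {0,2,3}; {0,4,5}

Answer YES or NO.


v = 9, block size k = 3, number of blocks = 9.
For resolvability, blocks must partition into parallel classes of size v/k = 3.
Total blocks must therefore be a multiple of 3: 9 = 3·3 + 0 ⇒ divisible ✓.
Greedy packing gives 3 candidate class(es). Each should be a full parallel class (size 3, covers all 9 points).
  Class 1 (3 blocks): {0,1,8}; {3,5,7}; {2,4,6}. Points covered: [0, 1, 2, 3, 4, 5, 6, 7, 8].
  Class 2 (3 blocks): {2,7,8}; {1,3,6}; {0,4,5}. Points covered: [0, 1, 2, 3, 4, 5, 6, 7, 8].
  Class 3 (3 blocks): {5,6,8}; {1,4,7}; {0,2,3}. Points covered: [0, 1, 2, 3, 4, 5, 6, 7, 8].
All classes full (size 3)? YES. All classes cover every point? YES.
Resolvable? YES.

YES


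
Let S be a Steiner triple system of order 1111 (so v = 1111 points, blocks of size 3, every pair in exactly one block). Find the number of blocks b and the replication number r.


An STS(v) is a 2-(v, 3, 1) BIBD: block size k = 3, λ = 1.
Replication: r(k − 1) = λ(v − 1) ⇒ r·2 = 1111 − 1 = 1110 ⇒ r = 555.
Block count: b = v(v − 1)/6 = 1111·1110/6 = 1233210/6 = 205535.
(Check via bk = vr: 205535·3 = 616605 = 1111·555 = 616605 ✓.)

r = 555, b = 205535.


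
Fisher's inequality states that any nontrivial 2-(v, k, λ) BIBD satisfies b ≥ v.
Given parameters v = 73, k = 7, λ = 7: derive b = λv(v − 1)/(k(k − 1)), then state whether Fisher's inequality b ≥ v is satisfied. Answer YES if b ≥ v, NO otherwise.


b = λv(v − 1)/(k(k − 1)) = 7·73·72/(7·6) = 36792/42 = 876.
Compare with v = 73: b ≥ v, so Fisher's inequality holds.

YES


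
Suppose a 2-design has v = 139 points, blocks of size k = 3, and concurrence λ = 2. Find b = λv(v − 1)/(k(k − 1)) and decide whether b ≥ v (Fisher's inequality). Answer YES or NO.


r = λ(v − 1)/(k − 1) = 2·138/2 = 138.
b = vr/k = 139·138/3 = 6394.
Fisher's inequality: b ≥ v ⇔ 6394 ≥ 139? YES.

YES


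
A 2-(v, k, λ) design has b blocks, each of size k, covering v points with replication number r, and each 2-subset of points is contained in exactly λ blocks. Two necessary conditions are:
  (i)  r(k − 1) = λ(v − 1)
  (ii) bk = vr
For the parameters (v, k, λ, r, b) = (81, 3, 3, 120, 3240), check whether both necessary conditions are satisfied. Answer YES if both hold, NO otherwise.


Condition (i): r(k − 1) = 120·2 = 240; λ(v − 1) = 3·80 = 240. Match? YES.
Condition (ii): bk = 3240·3 = 9720; vr = 81·120 = 9720. Match? YES.
Both conditions hold? YES.

YES


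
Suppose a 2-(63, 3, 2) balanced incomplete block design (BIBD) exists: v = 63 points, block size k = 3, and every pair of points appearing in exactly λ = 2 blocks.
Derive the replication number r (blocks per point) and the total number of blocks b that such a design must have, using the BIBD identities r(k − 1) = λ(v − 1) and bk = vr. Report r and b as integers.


Any 2-(v, k, λ) BIBD satisfies two necessary conditions:
  (i)  Each point sits in r blocks, and counting incidences through any fixed point gives r(k − 1) = λ(v − 1), so r = λ(v − 1)/(k − 1).
  (ii) Total incidences bk = vr, so b = vr/k.
Step 1: r = λ(v − 1)/(k − 1) = 2·(63 − 1)/(3 − 1) = 2·62/2 = 124/2 = 62.
Step 2: b = vr/k = 63·62/3 = 3906/3 = 1302.
Check integrality: r = 62 ∈ Z ✓, b = 1302 ∈ Z ✓.
(These identities are necessary conditions: they determine r and b for any design with these parameters, but do not by themselves prove that one exists.)

r = 62, b = 1302.


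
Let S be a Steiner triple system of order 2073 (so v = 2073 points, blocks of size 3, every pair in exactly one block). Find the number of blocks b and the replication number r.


An STS(v) is a 2-(v, 3, 1) BIBD: block size k = 3, λ = 1.
Replication: r(k − 1) = λ(v − 1) ⇒ r·2 = 2073 − 1 = 2072 ⇒ r = 1036.
Block count: b = v(v − 1)/6 = 2073·2072/6 = 4295256/6 = 715876.
(Check via bk = vr: 715876·3 = 2147628 = 2073·1036 = 2147628 ✓.)

r = 1036, b = 715876.


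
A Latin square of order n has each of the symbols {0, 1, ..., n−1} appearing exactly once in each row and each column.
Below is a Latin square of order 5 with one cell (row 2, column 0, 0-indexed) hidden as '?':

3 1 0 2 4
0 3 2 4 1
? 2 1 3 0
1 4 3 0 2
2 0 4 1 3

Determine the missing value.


Row 2 contains symbols [0, 1, 2, 3] — missing [4].
Column 0 contains symbols [0, 1, 2, 3] — missing [4].
The missing symbol must appear in both missing sets; intersection = [4].
Therefore the hidden value is 4.

Missing value = 4.


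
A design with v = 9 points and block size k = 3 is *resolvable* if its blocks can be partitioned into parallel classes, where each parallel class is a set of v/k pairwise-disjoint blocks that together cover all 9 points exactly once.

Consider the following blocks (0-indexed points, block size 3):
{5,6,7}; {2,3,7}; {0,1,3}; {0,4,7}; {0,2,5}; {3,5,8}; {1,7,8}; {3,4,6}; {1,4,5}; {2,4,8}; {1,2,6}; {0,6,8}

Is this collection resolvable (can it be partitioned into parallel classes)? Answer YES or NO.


v = 9, block size k = 3, number of blocks = 12.
For resolvability, blocks must partition into parallel classes of size v/k = 3.
Total blocks must therefore be a multiple of 3: 12 = 3·4 + 0 ⇒ divisible ✓.
Greedy packing gives 4 candidate class(es). Each should be a full parallel class (size 3, covers all 9 points).
  Class 1 (3 blocks): {5,6,7}; {0,1,3}; {2,4,8}. Points covered: [0, 1, 2, 3, 4, 5, 6, 7, 8].
  Class 2 (3 blocks): {2,3,7}; {1,4,5}; {0,6,8}. Points covered: [0, 1, 2, 3, 4, 5, 6, 7, 8].
  Class 3 (3 blocks): {0,4,7}; {3,5,8}; {1,2,6}. Points covered: [0, 1, 2, 3, 4, 5, 6, 7, 8].
  Class 4 (3 blocks): {0,2,5}; {1,7,8}; {3,4,6}. Points covered: [0, 1, 2, 3, 4, 5, 6, 7, 8].
All classes full (size 3)? YES. All classes cover every point? YES.
Resolvable? YES.

YES


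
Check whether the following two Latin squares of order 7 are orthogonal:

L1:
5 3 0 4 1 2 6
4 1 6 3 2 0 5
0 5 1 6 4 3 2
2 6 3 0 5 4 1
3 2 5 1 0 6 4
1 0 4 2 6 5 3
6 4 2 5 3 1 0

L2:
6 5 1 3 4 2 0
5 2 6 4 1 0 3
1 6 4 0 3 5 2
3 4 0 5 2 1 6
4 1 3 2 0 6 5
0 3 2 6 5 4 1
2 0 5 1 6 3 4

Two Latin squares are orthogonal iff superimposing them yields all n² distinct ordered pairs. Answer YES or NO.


Form the n² = 49 superimposed pairs (L1[i][j], L2[i][j]), row by row (rows and columns indexed from 0):
row 0: (5,6) (3,5) (0,1) (4,3) (1,4) (2,2) (6,0)
row 1: (4,5) (1,2) (6,6) (3,4) (2,1) (0,0) (5,3)
row 2: (0,1) (5,6) (1,4) (6,0) (4,3) (3,5) (2,2)
row 3: (2,3) (6,4) (3,0) (0,5) (5,2) (4,1) (1,6)
row 4: (3,4) (2,1) (5,3) (1,2) (0,0) (6,6) (4,5)
row 5: (1,0) (0,3) (4,2) (2,6) (6,5) (5,4) (3,1)
row 6: (6,2) (4,0) (2,5) (5,1) (3,6) (1,3) (0,4)
Orthogonality requires all 49 pairs distinct.
But the pair (0,1) repeats: cell (0,2) has L1 = 0, L2 = 1, and cell (2,0) has L1 = 0, L2 = 1.
A repeated pair means some other pair never occurs (only 35 distinct pairs out of 49), so the squares are not orthogonal.
Conclusion: NO.

NO


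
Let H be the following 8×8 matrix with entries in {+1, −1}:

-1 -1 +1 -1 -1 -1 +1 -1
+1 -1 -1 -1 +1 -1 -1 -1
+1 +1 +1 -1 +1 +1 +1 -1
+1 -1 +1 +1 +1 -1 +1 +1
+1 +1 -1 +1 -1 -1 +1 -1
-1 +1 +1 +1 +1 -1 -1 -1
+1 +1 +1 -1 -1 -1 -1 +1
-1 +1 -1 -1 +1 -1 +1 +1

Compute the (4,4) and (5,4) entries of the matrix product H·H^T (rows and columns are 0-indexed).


Row 4 of H: [1, 1, -1, 1, -1, -1, 1, -1].
Row 5 of H: [-1, 1, 1, 1, 1, -1, -1, -1].
(H·H^T)[4][4] = Σ_j H[4][j]·H[4][j] = (1)² + (1)² + (-1)² + (1)² + (-1)² + (-1)² + (1)² + (-1)² = 1 + 1 + 1 + 1 + 1 + 1 + 1 + 1 = 8.
(H·H^T)[5][4] = Σ_j H[5][j]·H[4][j] = (-1)·(1) + (1)·(1) + (1)·(-1) + (1)·(1) + (1)·(-1) + (-1)·(-1) + (-1)·(1) + (-1)·(-1) = -1 + 1 + -1 + 1 + -1 + 1 + -1 + 1 = 0.
So rows 5 and 4 are orthogonal; the diagonal entry equals n = 8.

(4,4) entry = 8; (5,4) entry = 0.


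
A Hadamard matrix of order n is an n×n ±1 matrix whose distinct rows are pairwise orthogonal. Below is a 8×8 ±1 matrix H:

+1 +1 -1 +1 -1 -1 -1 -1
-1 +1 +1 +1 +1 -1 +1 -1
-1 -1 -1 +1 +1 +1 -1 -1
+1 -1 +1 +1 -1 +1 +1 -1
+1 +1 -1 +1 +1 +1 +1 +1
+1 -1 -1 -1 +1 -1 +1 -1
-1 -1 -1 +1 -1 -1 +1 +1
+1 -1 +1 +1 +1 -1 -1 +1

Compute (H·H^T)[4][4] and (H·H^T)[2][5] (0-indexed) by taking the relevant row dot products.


Row 2 of H: [-1, -1, -1, 1, 1, 1, -1, -1].
Row 4 of H: [1, 1, -1, 1, 1, 1, 1, 1].
Row 5 of H: [1, -1, -1, -1, 1, -1, 1, -1].
(H·H^T)[4][4] = Σ_j H[4][j]·H[4][j] = (1)² + (1)² + (-1)² + (1)² + (1)² + (1)² + (1)² + (1)² = 1 + 1 + 1 + 1 + 1 + 1 + 1 + 1 = 8.
(H·H^T)[2][5] = Σ_j H[2][j]·H[5][j] = (-1)·(1) + (-1)·(-1) + (-1)·(-1) + (1)·(-1) + (1)·(1) + (1)·(-1) + (-1)·(1) + (-1)·(-1) = -1 + 1 + 1 + -1 + 1 + -1 + -1 + 1 = 0.
So rows 2 and 5 are orthogonal; the diagonal entry equals n = 8.

(4,4) entry = 8; (2,5) entry = 0.


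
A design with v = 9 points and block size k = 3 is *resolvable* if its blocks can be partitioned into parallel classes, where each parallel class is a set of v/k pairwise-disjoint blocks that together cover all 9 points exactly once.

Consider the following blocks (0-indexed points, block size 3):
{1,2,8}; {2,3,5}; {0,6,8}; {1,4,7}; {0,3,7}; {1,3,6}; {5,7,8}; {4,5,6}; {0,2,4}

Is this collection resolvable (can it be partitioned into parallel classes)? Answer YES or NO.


v = 9, block size k = 3, number of blocks = 9.
For resolvability, blocks must partition into parallel classes of size v/k = 3.
Total blocks must therefore be a multiple of 3: 9 = 3·3 + 0 ⇒ divisible ✓.
Greedy packing gives 3 candidate class(es). Each should be a full parallel class (size 3, covers all 9 points).
  Class 1 (3 blocks): {1,2,8}; {0,3,7}; {4,5,6}. Points covered: [0, 1, 2, 3, 4, 5, 6, 7, 8].
  Class 2 (3 blocks): {2,3,5}; {0,6,8}; {1,4,7}. Points covered: [0, 1, 2, 3, 4, 5, 6, 7, 8].
  Class 3 (3 blocks): {1,3,6}; {5,7,8}; {0,2,4}. Points covered: [0, 1, 2, 3, 4, 5, 6, 7, 8].
All classes full (size 3)? YES. All classes cover every point? YES.
Resolvable? YES.

YES


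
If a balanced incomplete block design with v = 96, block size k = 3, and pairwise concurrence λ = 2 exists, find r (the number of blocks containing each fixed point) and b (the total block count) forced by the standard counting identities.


Any 2-(v, k, λ) BIBD satisfies two necessary conditions:
  (i)  Each point sits in r blocks, and counting incidences through any fixed point gives r(k − 1) = λ(v − 1), so r = λ(v − 1)/(k − 1).
  (ii) Total incidences bk = vr, so b = vr/k.
Step 1: r = λ(v − 1)/(k − 1) = 2·(96 − 1)/(3 − 1) = 2·95/2 = 190/2 = 95.
Step 2: b = vr/k = 96·95/3 = 9120/3 = 3040.
Check integrality: r = 95 ∈ Z ✓, b = 3040 ∈ Z ✓.
(These identities are necessary conditions: they determine r and b for any design with these parameters, but do not by themselves prove that one exists.)

r = 95, b = 3040.


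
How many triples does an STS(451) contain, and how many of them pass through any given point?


An STS(v) is a 2-(v, 3, 1) BIBD: block size k = 3, λ = 1.
Replication: r(k − 1) = λ(v − 1) ⇒ r·2 = 451 − 1 = 450 ⇒ r = 225.
Block count: bk = vr ⇒ b·3 = 451·225 = 101475 ⇒ b = 33825.
(Check via b = v(v − 1)/6 = 451·450/6 = 202950/6 = 33825.)

r = 225, b = 33825.


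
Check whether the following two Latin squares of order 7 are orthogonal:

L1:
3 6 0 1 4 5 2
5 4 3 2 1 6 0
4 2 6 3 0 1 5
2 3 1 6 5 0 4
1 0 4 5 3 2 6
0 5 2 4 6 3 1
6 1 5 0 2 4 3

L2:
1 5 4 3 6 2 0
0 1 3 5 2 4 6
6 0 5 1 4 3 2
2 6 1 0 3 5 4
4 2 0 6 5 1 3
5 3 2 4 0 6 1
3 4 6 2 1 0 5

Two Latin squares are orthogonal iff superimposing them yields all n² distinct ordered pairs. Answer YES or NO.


Form the n² = 49 superimposed pairs (L1[i][j], L2[i][j]), row by row (rows and columns indexed from 0):
row 0: (3,1) (6,5) (0,4) (1,3) (4,6) (5,2) (2,0)
row 1: (5,0) (4,1) (3,3) (2,5) (1,2) (6,4) (0,6)
row 2: (4,6) (2,0) (6,5) (3,1) (0,4) (1,3) (5,2)
row 3: (2,2) (3,6) (1,1) (6,0) (5,3) (0,5) (4,4)
row 4: (1,4) (0,2) (4,0) (5,6) (3,5) (2,1) (6,3)
row 5: (0,5) (5,3) (2,2) (4,4) (6,0) (3,6) (1,1)
row 6: (6,3) (1,4) (5,6) (0,2) (2,1) (4,0) (3,5)
Orthogonality requires all 49 pairs distinct.
But the pair (4,6) repeats: cell (0,4) has L1 = 4, L2 = 6, and cell (2,0) has L1 = 4, L2 = 6.
A repeated pair means some other pair never occurs (only 28 distinct pairs out of 49), so the squares are not orthogonal.
Conclusion: NO.

NO


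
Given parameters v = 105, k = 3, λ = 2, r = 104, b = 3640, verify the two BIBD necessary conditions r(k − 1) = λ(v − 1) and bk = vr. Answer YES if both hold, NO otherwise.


Condition (i): r(k − 1) = 104·2 = 208; λ(v − 1) = 2·104 = 208. Match? YES.
Condition (ii): bk = 3640·3 = 10920; vr = 105·104 = 10920. Match? YES.
Both conditions hold? YES.

YES


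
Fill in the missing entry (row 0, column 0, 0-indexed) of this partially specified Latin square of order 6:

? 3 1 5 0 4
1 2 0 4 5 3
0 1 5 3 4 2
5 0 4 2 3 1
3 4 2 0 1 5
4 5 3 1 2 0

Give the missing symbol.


Row 0 contains symbols [0, 1, 3, 4, 5] — missing [2].
Column 0 contains symbols [0, 1, 3, 4, 5] — missing [2].
The missing symbol must appear in both missing sets; intersection = [2].
Therefore the hidden value is 2.

Missing value = 2.


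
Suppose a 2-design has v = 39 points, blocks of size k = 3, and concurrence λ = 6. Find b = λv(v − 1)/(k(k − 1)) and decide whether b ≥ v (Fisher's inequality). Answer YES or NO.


b = λv(v − 1)/(k(k − 1)) = 6·39·38/(3·2) = 8892/6 = 1482.
Compare with v = 39: b ≥ v, so Fisher's inequality holds.

YES


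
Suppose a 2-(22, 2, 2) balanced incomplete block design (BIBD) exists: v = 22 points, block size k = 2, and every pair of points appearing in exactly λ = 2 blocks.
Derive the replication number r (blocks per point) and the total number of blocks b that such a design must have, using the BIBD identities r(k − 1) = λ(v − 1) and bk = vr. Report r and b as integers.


Any 2-(v, k, λ) BIBD satisfies two necessary conditions:
  (i)  Each point sits in r blocks, and counting incidences through any fixed point gives r(k − 1) = λ(v − 1), so r = λ(v − 1)/(k − 1).
  (ii) Total incidences bk = vr, so b = vr/k.
Step 1: r = λ(v − 1)/(k − 1) = 2·(22 − 1)/(2 − 1) = 2·21/1 = 42/1 = 42.
Step 2: b = vr/k = 22·42/2 = 924/2 = 462.
Check integrality: r = 42 ∈ Z ✓, b = 462 ∈ Z ✓.
(These identities are necessary conditions: they determine r and b for any design with these parameters, but do not by themselves prove that one exists.)

r = 42, b = 462.


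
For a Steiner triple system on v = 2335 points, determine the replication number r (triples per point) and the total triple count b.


An STS(v) is a 2-(v, 3, 1) BIBD: block size k = 3, λ = 1.
Replication: r(k − 1) = λ(v − 1) ⇒ r·2 = 2335 − 1 = 2334 ⇒ r = 1167.
Block count: b = v(v − 1)/6 = 2335·2334/6 = 5449890/6 = 908315.

r = 1167, b = 908315.


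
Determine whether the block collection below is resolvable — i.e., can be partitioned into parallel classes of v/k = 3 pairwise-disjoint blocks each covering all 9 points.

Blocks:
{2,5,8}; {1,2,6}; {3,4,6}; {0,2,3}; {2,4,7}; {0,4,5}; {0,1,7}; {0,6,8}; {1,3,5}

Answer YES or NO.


v = 9, block size k = 3, number of blocks = 9.
For resolvability, blocks must partition into parallel classes of size v/k = 3.
Total blocks must therefore be a multiple of 3: 9 = 3·3 + 0 ⇒ divisible ✓.
Consider block {1,2,6}. The only other block(s) in the collection disjoint from it are {0,4,5} — just 1 block(s). Any parallel class containing {1,2,6} would need 2 other blocks each disjoint from it, so no parallel class of size 3 can contain {1,2,6}.
Since every block must belong to some parallel class in a resolution, the collection cannot be partitioned into parallel classes.
Resolvable? NO.

NO


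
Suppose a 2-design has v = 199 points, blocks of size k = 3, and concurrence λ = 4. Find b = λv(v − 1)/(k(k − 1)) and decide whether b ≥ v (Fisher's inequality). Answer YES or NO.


r = λ(v − 1)/(k − 1) = 4·198/2 = 396.
b = vr/k = 199·396/3 = 26268.
Fisher's inequality: b ≥ v ⇔ 26268 ≥ 199? YES.

YES


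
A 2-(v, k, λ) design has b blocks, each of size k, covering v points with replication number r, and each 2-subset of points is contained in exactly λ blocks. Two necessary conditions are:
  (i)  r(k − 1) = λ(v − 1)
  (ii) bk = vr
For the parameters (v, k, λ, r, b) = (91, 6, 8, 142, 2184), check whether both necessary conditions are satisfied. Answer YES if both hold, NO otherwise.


Condition (i): r(k − 1) = 142·5 = 710; λ(v − 1) = 8·90 = 720. Match? NO.
Condition (ii): bk = 2184·6 = 13104; vr = 91·142 = 12922. Match? NO.
Both conditions hold? NO.

NO


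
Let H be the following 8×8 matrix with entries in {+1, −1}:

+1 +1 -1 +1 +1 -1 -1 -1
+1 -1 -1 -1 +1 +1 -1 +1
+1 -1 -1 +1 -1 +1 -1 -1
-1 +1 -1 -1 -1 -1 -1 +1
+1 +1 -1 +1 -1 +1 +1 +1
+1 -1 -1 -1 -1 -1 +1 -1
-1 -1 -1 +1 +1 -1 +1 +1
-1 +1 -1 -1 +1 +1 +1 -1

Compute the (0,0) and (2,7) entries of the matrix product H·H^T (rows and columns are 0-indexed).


Row 0 of H: [1, 1, -1, 1, 1, -1, -1, -1].
Row 2 of H: [1, -1, -1, 1, -1, 1, -1, -1].
Row 7 of H: [-1, 1, -1, -1, 1, 1, 1, -1].
(H·H^T)[0][0] = Σ_j H[0][j]·H[0][j] = (1)² + (1)² + (-1)² + (1)² + (1)² + (-1)² + (-1)² + (-1)² = 1 + 1 + 1 + 1 + 1 + 1 + 1 + 1 = 8.
(H·H^T)[2][7] = Σ_j H[2][j]·H[7][j] = (1)·(-1) + (-1)·(1) + (-1)·(-1) + (1)·(-1) + (-1)·(1) + (1)·(1) + (-1)·(1) + (-1)·(-1) = -1 + -1 + 1 + -1 + -1 + 1 + -1 + 1 = -2.
Rows 2 and 7 are not orthogonal (dot product = -2 ≠ 0), so H is not a Hadamard matrix.

(0,0) entry = 8; (2,7) entry = -2.


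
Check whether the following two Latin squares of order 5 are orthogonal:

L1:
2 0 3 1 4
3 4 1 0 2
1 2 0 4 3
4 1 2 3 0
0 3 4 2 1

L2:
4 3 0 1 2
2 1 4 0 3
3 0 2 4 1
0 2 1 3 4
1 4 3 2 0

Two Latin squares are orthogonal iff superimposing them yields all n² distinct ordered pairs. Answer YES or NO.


Form the n² = 25 superimposed pairs (L1[i][j], L2[i][j]), row by row (rows and columns indexed from 0):
row 0: (2,4) (0,3) (3,0) (1,1) (4,2)
row 1: (3,2) (4,1) (1,4) (0,0) (2,3)
row 2: (1,3) (2,0) (0,2) (4,4) (3,1)
row 3: (4,0) (1,2) (2,1) (3,3) (0,4)
row 4: (0,1) (3,4) (4,3) (2,2) (1,0)
Orthogonality requires all 25 pairs distinct.
Check by first coordinate: for each symbol s of L1, list the L2 entries in the n cells where L1 = s; they must all differ.
  L1 = 0: L2 entries (in reading order) 3, 0, 2, 4, 1 — all 5 distinct ✓
  L1 = 1: L2 entries (in reading order) 1, 4, 3, 2, 0 — all 5 distinct ✓
  L1 = 2: L2 entries (in reading order) 4, 3, 0, 1, 2 — all 5 distinct ✓
  L1 = 3: L2 entries (in reading order) 0, 2, 1, 3, 4 — all 5 distinct ✓
  L1 = 4: L2 entries (in reading order) 2, 1, 4, 0, 3 — all 5 distinct ✓
Every symbol of L1 meets every symbol of L2 exactly once, so all 25 pairs are distinct (25 of 25).
Conclusion: YES.

YES


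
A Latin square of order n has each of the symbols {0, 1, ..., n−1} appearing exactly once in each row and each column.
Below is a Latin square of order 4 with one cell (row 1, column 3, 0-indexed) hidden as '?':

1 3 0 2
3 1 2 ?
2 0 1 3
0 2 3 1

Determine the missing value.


Row 1 contains symbols [1, 2, 3] — missing [0].
Column 3 contains symbols [1, 2, 3] — missing [0].
The missing symbol must appear in both missing sets; intersection = [0].
Therefore the hidden value is 0.

Missing value = 0.


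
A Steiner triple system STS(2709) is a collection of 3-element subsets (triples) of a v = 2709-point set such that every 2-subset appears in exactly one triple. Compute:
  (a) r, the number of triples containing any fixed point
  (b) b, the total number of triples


An STS(v) is a 2-(v, 3, 1) BIBD: block size k = 3, λ = 1.
Replication: r(k − 1) = λ(v − 1) ⇒ r·2 = 2709 − 1 = 2708 ⇒ r = 1354.
Block count: bk = vr ⇒ b·3 = 2709·1354 = 3667986 ⇒ b = 1222662.
(Check via b = v(v − 1)/6 = 2709·2708/6 = 7335972/6 = 1222662.)

r = 1354, b = 1222662.


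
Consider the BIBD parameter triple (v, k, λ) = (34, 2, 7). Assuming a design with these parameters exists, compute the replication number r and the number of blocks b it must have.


Any 2-(v, k, λ) BIBD satisfies two necessary conditions:
  (i)  Each point sits in r blocks, and counting incidences through any fixed point gives r(k − 1) = λ(v − 1), so r = λ(v − 1)/(k − 1).
  (ii) Total incidences bk = vr, so b = vr/k.
Step 1: r = λ(v − 1)/(k − 1) = 7·(34 − 1)/(2 − 1) = 7·33/1 = 231/1 = 231.
Step 2: b = vr/k = 34·231/2 = 7854/2 = 3927.
Check integrality: r = 231 ∈ Z ✓, b = 3927 ∈ Z ✓.
(These identities are necessary conditions: they determine r and b for any design with these parameters, but do not by themselves prove that one exists.)

r = 231, b = 3927.


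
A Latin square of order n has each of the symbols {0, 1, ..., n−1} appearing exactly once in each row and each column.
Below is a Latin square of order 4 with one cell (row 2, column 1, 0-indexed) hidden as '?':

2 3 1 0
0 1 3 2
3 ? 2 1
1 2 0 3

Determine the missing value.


Row 2 contains symbols [1, 2, 3] — missing [0].
Column 1 contains symbols [1, 2, 3] — missing [0].
The missing symbol must appear in both missing sets; intersection = [0].
Therefore the hidden value is 0.

Missing value = 0.


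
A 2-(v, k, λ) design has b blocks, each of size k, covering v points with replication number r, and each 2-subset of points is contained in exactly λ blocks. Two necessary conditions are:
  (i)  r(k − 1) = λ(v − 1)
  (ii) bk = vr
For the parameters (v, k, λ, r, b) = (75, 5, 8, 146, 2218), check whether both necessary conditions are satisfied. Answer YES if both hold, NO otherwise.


Condition (i): r(k − 1) = 146·4 = 584; λ(v − 1) = 8·74 = 592. Match? NO.
Condition (ii): bk = 2218·5 = 11090; vr = 75·146 = 10950. Match? NO.
Both conditions hold? NO.

NO


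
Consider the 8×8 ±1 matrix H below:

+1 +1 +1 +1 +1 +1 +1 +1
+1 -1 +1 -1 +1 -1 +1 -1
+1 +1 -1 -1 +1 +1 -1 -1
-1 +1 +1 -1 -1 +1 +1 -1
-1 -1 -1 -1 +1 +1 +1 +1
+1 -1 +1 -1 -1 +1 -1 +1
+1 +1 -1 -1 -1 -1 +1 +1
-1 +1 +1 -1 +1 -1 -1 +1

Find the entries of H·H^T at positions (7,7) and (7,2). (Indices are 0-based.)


Row 2 of H: [1, 1, -1, -1, 1, 1, -1, -1].
Row 7 of H: [-1, 1, 1, -1, 1, -1, -1, 1].
(H·H^T)[7][7] = Σ_j H[7][j]·H[7][j] = (-1)² + (1)² + (1)² + (-1)² + (1)² + (-1)² + (-1)² + (1)² = 1 + 1 + 1 + 1 + 1 + 1 + 1 + 1 = 8.
(H·H^T)[7][2] = Σ_j H[7][j]·H[2][j] = (-1)·(1) + (1)·(1) + (1)·(-1) + (-1)·(-1) + (1)·(1) + (-1)·(1) + (-1)·(-1) + (1)·(-1) = -1 + 1 + -1 + 1 + 1 + -1 + 1 + -1 = 0.
So rows 7 and 2 are orthogonal; the diagonal entry equals n = 8.

(7,7) entry = 8; (7,2) entry = 0.


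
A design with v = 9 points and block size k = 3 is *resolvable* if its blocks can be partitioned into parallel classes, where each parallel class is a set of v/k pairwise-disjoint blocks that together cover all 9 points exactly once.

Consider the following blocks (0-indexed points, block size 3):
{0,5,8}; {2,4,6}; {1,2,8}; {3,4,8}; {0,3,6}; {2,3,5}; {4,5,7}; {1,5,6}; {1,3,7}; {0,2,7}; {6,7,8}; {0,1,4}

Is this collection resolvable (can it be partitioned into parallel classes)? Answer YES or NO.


v = 9, block size k = 3, number of blocks = 12.
For resolvability, blocks must partition into parallel classes of size v/k = 3.
Total blocks must therefore be a multiple of 3: 12 = 3·4 + 0 ⇒ divisible ✓.
Greedy packing gives 4 candidate class(es). Each should be a full parallel class (size 3, covers all 9 points).
  Class 1 (3 blocks): {0,5,8}; {2,4,6}; {1,3,7}. Points covered: [0, 1, 2, 3, 4, 5, 6, 7, 8].
  Class 2 (3 blocks): {1,2,8}; {0,3,6}; {4,5,7}. Points covered: [0, 1, 2, 3, 4, 5, 6, 7, 8].
  Class 3 (3 blocks): {3,4,8}; {1,5,6}; {0,2,7}. Points covered: [0, 1, 2, 3, 4, 5, 6, 7, 8].
  Class 4 (3 blocks): {2,3,5}; {6,7,8}; {0,1,4}. Points covered: [0, 1, 2, 3, 4, 5, 6, 7, 8].
All classes full (size 3)? YES. All classes cover every point? YES.
Resolvable? YES.

YES


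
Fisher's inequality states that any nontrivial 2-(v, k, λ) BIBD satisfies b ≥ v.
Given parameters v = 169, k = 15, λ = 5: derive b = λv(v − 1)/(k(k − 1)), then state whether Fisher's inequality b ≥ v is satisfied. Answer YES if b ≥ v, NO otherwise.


b = λv(v − 1)/(k(k − 1)) = 5·169·168/(15·14) = 141960/210 = 676.
Compare with v = 169: b ≥ v, so Fisher's inequality holds.

YES


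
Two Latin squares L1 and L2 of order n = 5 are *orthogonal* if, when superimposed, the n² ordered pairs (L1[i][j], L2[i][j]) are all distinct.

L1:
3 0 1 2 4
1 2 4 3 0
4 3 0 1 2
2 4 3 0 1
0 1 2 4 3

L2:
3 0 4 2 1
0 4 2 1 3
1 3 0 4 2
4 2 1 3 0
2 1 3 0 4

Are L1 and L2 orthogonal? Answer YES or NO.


Form the n² = 25 superimposed pairs (L1[i][j], L2[i][j]), row by row (rows and columns indexed from 0):
row 0: (3,3) (0,0) (1,4) (2,2) (4,1)
row 1: (1,0) (2,4) (4,2) (3,1) (0,3)
row 2: (4,1) (3,3) (0,0) (1,4) (2,2)
row 3: (2,4) (4,2) (3,1) (0,3) (1,0)
row 4: (0,2) (1,1) (2,3) (4,0) (3,4)
Orthogonality requires all 25 pairs distinct.
But the pair (4,1) repeats: cell (0,4) has L1 = 4, L2 = 1, and cell (2,0) has L1 = 4, L2 = 1.
A repeated pair means some other pair never occurs (only 15 distinct pairs out of 25), so the squares are not orthogonal.
Conclusion: NO.

NO


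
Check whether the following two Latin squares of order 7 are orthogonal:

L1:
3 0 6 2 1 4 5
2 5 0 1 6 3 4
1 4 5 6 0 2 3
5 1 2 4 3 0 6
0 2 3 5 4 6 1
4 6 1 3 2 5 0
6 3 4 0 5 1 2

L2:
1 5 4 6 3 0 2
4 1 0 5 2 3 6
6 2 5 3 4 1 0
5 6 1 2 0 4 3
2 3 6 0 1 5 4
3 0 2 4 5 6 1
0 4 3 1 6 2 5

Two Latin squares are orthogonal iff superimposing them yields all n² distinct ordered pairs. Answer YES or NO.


Form the n² = 49 superimposed pairs (L1[i][j], L2[i][j]), row by row (rows and columns indexed from 0):
row 0: (3,1) (0,5) (6,4) (2,6) (1,3) (4,0) (5,2)
row 1: (2,4) (5,1) (0,0) (1,5) (6,2) (3,3) (4,6)
row 2: (1,6) (4,2) (5,5) (6,3) (0,4) (2,1) (3,0)
row 3: (5,5) (1,6) (2,1) (4,2) (3,0) (0,4) (6,3)
row 4: (0,2) (2,3) (3,6) (5,0) (4,1) (6,5) (1,4)
row 5: (4,3) (6,0) (1,2) (3,4) (2,5) (5,6) (0,1)
row 6: (6,0) (3,4) (4,3) (0,1) (5,6) (1,2) (2,5)
Orthogonality requires all 49 pairs distinct.
But the pair (5,5) repeats: cell (2,2) has L1 = 5, L2 = 5, and cell (3,0) has L1 = 5, L2 = 5.
A repeated pair means some other pair never occurs (only 35 distinct pairs out of 49), so the squares are not orthogonal.
Conclusion: NO.

NO
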